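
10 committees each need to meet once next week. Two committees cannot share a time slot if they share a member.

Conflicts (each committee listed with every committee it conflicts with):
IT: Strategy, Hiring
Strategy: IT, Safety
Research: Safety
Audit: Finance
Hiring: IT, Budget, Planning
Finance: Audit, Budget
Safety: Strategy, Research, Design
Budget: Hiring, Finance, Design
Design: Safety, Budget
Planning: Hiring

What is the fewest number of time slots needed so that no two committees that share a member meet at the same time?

IT and Strategy conflict, so at least 2 time slots are needed.
2 time slots suffice: time slot 1 → {IT, Audit, Safety, Budget, Planning}; time slot 2 → {Strategy, Research, Hiring, Finance, Design}. Every pair that conflicts lands in different time slots.

2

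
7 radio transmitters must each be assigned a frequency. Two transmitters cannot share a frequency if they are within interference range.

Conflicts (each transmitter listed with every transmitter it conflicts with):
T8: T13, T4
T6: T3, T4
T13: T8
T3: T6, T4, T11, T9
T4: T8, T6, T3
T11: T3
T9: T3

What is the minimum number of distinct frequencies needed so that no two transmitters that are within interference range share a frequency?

3

T6, T3, T4 pairwise conflict, so at least 3 frequencies are needed.
A valid assignment using 3 frequencies: T8=1, T6=3, T13=2, T3=1, T4=2, T11=2, T9=2. No two conflicting transmitters share a frequency.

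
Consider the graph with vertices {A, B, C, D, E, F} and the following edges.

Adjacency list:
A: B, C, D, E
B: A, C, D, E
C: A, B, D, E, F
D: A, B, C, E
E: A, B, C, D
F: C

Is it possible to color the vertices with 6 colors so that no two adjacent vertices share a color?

The chromatic number is 5. A, B, C, D, E form a clique, so at least 5 colors are needed.
A valid assignment using 5 colors: A=2, B=4, C=1, D=5, E=3, F=2.
Since 6 ≥ 5, a proper 6-coloring certainly exists.

Yes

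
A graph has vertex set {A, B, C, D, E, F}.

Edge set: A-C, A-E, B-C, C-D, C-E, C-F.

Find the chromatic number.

A, C, E are pairwise adjacent, so at least 3 colors are needed.
A valid assignment using 3 colors: A=2, B=2, C=1, D=2, E=3, F=2. Every edge joins two different colors.

3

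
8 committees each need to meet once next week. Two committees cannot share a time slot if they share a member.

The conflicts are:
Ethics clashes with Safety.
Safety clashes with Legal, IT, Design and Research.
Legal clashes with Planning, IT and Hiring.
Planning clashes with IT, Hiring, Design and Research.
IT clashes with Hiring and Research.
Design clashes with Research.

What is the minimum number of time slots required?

Legal, Planning, IT, Hiring are mutually in conflict, so at least 4 time slots are needed.
A valid assignment using 4 time slots: Ethics=2, Safety=1, Legal=3, Planning=1, IT=2, Hiring=4, Design=2, Research=3. No two conflicting committees share a time slot.

4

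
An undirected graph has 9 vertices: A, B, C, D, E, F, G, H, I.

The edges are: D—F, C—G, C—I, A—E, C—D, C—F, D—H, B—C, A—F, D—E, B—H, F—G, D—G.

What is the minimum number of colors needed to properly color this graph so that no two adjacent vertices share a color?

4

C, D, F, G form a clique, so at least 4 colors are needed.
4 colors suffice: color red → {A, B, D, I}; color blue → {C, E, H}; color green → {F}; color yellow → {G}. Every edge joins two different colors.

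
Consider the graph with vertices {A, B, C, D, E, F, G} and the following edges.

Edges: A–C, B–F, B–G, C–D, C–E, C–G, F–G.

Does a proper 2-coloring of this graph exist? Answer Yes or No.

No

B, F, G are pairwise adjacent, so at least 3 colors are needed.
So 2 colors are not enough.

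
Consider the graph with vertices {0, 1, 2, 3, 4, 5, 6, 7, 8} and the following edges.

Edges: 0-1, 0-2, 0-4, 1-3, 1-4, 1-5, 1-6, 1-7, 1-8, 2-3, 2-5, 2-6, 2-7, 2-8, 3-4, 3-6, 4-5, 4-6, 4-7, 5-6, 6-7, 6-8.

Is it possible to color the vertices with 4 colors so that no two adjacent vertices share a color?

The chromatic number is 4. 1, 3, 4, 6 are pairwise adjacent (a clique of size 4), so at least 4 colors are needed.
4 colors suffice: color a → {0, 6}; color b → {1, 2}; color c → {4, 8}; color d → {3, 5, 7}.
That is already a proper 4-coloring.

Yes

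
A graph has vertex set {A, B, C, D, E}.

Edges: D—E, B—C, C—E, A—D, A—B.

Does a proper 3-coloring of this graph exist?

The chromatic number is 3. The cycle E-C-B-A-D-E has odd length 5, so it cannot be 2-colored; at least 3 colors are needed.
3 colors suffice: color red → {B, E}; color blue → {C, D}; color green → {A}.
That is already a proper 3-coloring.

Yes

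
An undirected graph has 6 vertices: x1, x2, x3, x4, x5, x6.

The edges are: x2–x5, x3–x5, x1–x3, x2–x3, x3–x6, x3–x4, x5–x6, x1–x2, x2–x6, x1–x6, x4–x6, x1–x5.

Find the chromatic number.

x1, x2, x3, x5, x6 form a clique, so at least 5 colors are needed.
5 colors suffice: x1=4, x2=3, x3=2, x4=3, x5=5, x6=1. Each edge has distinct colors on its endpoints.

5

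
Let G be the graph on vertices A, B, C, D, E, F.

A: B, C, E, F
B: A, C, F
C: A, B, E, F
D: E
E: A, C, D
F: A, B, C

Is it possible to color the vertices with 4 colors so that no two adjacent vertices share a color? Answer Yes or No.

Yes

The chromatic number is 4. A, B, C, F are mutually adjacent (a clique of size 4), so at least 4 colors are needed.
4 colors suffice: color red → {A, D}; color blue → {C}; color green → {B, E}; color yellow → {F}.
That is already a proper 4-coloring.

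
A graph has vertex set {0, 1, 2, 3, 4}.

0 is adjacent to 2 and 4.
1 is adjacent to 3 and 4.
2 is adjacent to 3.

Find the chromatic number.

3

The cycle 3-2-0-4-1-3 has odd length 5, so it cannot be 2-colored; at least 3 colors are needed.
One proper 3-coloring: 0=a, 1=a, 2=b, 3=c, 4=b. Every edge joins two different colors.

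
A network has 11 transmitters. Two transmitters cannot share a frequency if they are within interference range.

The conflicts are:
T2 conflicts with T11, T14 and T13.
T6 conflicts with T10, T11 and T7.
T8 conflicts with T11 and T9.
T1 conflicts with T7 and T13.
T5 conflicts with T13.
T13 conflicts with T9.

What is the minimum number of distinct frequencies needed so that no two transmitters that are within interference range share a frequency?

3

The cycle T13-T2-T11-T8-T9-T13 has odd length 5, so it cannot be 2-colored; at least 3 frequencies are needed.
3 frequencies suffice: frequency 1 → {T6, T8, T14, T13}; frequency 2 → {T2, T10, T7, T5, T9}; frequency 3 → {T1, T11}. No two conflicting transmitters share a frequency.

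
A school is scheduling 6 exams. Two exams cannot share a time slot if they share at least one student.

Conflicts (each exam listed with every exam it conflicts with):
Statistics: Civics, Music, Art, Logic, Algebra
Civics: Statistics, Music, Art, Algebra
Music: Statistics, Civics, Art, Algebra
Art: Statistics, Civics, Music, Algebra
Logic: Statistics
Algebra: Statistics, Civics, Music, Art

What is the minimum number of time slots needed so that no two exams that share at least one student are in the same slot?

Statistics, Civics, Music, Art, Algebra all conflict with each other, so at least 5 time slots are needed.
5 time slots suffice: time slot 1 → {Statistics}; time slot 2 → {Logic, Algebra}; time slot 3 → {Civics}; time slot 4 → {Art}; time slot 5 → {Music}. No two conflicting exams share a time slot.

5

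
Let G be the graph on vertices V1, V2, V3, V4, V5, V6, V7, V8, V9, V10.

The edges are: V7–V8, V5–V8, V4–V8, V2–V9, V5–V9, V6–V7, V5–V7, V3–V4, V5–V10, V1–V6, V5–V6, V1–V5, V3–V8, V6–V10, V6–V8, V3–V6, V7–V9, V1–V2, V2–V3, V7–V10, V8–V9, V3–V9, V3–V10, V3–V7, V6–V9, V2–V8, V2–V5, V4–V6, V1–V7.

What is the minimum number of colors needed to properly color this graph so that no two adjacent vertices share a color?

V3, V6, V7, V8, V9 are pairwise adjacent (a clique of size 5), so at least 5 colors are needed.
A valid assignment using 5 colors: V1=4, V2=1, V3=3, V4=2, V5=3, V6=1, V7=2, V8=4, V9=5, V10=4. Every edge joins two different colors.

5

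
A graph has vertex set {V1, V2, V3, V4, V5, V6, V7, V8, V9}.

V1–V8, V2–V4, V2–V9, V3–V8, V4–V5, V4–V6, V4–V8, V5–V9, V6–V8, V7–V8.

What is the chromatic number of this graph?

3

V4, V6, V8 are pairwise adjacent, so at least 3 colors are needed.
3 colors suffice: color 1 → {V2, V5, V8}; color 2 → {V1, V3, V4, V7, V9}; color 3 → {V6}. No two adjacent vertices share a color.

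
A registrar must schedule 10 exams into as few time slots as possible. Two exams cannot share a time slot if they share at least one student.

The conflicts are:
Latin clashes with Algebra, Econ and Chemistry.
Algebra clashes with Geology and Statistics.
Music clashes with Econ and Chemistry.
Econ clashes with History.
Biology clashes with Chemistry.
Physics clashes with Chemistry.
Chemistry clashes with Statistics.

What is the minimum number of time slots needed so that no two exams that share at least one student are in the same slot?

Latin and Chemistry conflict, so at least 2 time slots are needed.
2 time slots suffice: Latin=2, Algebra=1, Geology=2, Music=2, Econ=1, Biology=2, History=2, Physics=2, Chemistry=1, Statistics=2. Every pair that conflicts lands in different time slots.

2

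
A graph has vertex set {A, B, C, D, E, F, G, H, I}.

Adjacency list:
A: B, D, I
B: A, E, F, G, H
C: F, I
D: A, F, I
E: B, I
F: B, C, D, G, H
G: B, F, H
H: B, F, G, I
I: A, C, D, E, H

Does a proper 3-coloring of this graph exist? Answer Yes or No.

B, F, G, H are pairwise adjacent (a clique of size 4), so at least 4 colors are needed.
So 3 colors are not enough.

No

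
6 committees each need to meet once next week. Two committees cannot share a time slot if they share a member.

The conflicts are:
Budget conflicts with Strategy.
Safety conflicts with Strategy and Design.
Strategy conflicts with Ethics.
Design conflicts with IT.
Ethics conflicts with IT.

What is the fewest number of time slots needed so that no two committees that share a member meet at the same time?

3

The cycle Strategy-Ethics-IT-Design-Safety-Strategy has odd length 5, so it cannot be 2-colored; at least 3 time slots are needed.
3 time slots suffice: time slot 1 → {Strategy, IT}; time slot 2 → {Budget, Design, Ethics}; time slot 3 → {Safety}. No two conflicting committees share a time slot.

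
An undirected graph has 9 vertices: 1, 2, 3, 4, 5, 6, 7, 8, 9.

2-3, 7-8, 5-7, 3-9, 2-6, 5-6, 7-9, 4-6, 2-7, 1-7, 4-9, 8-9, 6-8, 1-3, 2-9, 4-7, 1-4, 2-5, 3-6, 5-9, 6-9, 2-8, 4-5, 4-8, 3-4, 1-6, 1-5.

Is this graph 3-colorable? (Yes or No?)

2, 3, 6, 9 are mutually adjacent (a clique of size 4), so at least 4 colors are needed.
So 3 colors are not enough.

No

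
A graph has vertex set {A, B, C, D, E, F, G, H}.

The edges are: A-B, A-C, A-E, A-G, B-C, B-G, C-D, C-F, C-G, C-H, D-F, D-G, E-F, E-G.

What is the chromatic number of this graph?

4

A, B, C, G are pairwise adjacent (a clique of size 4), so at least 4 colors are needed.
4 colors suffice: A=green, B=yellow, C=red, D=green, E=red, F=blue, G=blue, H=blue. No two adjacent vertices share a color.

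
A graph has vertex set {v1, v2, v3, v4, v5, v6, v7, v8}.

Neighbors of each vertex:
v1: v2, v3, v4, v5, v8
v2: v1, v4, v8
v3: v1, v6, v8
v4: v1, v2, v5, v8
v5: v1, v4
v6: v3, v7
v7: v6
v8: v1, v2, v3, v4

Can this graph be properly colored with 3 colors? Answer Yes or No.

No

v1, v2, v4, v8 form a clique, so at least 4 colors are needed.
So 3 colors are not enough.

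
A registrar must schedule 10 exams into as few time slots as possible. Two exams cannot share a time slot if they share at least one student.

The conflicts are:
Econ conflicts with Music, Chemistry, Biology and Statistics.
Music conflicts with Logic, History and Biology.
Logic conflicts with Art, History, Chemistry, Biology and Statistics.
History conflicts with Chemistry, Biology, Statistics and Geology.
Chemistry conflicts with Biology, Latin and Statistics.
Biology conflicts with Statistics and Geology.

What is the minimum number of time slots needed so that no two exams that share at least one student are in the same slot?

Logic, History, Chemistry, Biology, Statistics all conflict with each other, so at least 5 time slots are needed.
5 time slots suffice: time slot 1 → {Art, Biology, Latin}; time slot 2 → {Econ, Logic, Geology}; time slot 3 → {Music, Chemistry}; time slot 4 → {History}; time slot 5 → {Statistics}. No two conflicting exams share a time slot.

5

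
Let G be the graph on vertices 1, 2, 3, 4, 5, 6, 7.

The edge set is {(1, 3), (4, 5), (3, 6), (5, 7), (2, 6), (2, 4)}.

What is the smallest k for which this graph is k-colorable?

2 and 6 are adjacent, so at least 2 colors are needed.
2 colors suffice: color red → {2, 3, 5}; color blue → {1, 4, 6, 7}. Every edge joins two different colors.

2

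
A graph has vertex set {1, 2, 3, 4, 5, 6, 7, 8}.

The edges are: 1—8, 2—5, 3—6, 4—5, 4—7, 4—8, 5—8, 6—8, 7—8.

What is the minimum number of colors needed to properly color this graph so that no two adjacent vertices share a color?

3

4, 5, 8 are mutually adjacent, so at least 3 colors are needed.
3 colors suffice: color red → {2, 3, 8}; color blue → {1, 5, 6, 7}; color green → {4}. Every edge joins two different colors.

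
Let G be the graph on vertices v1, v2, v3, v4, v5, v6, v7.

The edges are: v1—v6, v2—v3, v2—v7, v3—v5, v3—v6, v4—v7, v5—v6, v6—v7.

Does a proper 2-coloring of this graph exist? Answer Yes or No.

v3, v5, v6 form a triangle, so at least 3 colors are needed.
So 2 colors are not enough.

No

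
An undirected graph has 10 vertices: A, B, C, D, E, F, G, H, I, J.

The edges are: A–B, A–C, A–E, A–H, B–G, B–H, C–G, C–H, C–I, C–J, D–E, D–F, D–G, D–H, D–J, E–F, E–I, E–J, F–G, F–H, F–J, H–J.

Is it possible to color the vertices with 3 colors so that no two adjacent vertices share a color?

No

D, E, F, J are mutually adjacent (a clique of size 4), so at least 4 colors are needed.
So 3 colors are not enough.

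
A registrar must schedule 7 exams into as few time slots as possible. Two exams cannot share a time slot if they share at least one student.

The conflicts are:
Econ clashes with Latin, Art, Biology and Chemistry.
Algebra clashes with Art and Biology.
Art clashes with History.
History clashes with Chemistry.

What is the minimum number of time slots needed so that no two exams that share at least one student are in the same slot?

Econ and Latin conflict, so at least 2 time slots are needed.
2 time slots suffice: time slot 1 → {Econ, Algebra, History}; time slot 2 → {Latin, Art, Biology, Chemistry}. No two conflicting exams share a time slot.

2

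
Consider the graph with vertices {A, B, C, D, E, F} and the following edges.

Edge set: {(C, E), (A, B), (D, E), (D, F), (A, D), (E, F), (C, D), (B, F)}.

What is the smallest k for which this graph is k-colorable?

C, D, E are pairwise adjacent, so at least 3 colors are needed.
One proper 3-coloring: A=2, B=1, C=2, D=1, E=3, F=2. Each edge has distinct colors on its endpoints.

3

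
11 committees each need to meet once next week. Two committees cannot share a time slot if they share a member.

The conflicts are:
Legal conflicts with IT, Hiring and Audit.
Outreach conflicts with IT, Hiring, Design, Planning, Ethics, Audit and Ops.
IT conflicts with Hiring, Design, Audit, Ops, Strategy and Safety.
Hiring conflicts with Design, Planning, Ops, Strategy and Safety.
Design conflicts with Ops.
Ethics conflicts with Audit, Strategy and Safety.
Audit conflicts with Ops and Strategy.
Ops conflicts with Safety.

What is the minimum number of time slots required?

5

Outreach, IT, Hiring, Design, Ops pairwise conflict, so at least 5 time slots are needed.
5 time slots suffice: time slot 1 → {IT, Planning, Ethics}; time slot 2 → {Hiring, Audit}; time slot 3 → {Legal, Outreach, Strategy, Safety}; time slot 4 → {Ops}; time slot 5 → {Design}. Each listed conflict is separated.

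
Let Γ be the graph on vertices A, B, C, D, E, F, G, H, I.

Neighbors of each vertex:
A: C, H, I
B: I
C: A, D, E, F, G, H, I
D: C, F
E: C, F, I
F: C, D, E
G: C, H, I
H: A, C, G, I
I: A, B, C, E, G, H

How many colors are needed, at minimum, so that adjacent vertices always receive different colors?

C, G, H, I are mutually adjacent (a clique of size 4), so at least 4 colors are needed.
4 colors suffice: color 1 → {B, C}; color 2 → {F, I}; color 3 → {D, E, H}; color 4 → {A, G}. Each edge has distinct colors on its endpoints.

4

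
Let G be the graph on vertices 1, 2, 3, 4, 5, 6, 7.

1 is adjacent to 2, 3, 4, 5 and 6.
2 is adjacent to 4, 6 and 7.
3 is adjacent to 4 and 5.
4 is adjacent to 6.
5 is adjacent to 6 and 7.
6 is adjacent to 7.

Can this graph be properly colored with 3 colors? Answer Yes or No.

No

1, 2, 4, 6 are mutually adjacent (a clique of size 4), so at least 4 colors are needed.
So 3 colors are not enough.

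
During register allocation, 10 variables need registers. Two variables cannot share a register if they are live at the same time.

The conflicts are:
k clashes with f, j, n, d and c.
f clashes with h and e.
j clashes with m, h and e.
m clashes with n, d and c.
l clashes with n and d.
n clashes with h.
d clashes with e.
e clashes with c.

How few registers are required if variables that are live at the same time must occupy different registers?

2

k and d conflict, so at least 2 registers are needed.
A valid assignment using 2 registers: k=1, f=2, j=2, m=1, l=1, n=2, d=2, h=1, e=1, c=2. Every pair that conflicts lands in different registers.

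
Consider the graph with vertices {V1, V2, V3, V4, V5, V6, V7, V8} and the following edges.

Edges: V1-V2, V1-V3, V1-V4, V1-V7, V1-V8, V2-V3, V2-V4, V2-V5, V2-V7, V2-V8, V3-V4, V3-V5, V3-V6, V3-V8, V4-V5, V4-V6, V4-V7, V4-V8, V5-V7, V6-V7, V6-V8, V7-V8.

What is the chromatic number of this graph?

5

V1, V2, V4, V7, V8 form a clique, so at least 5 colors are needed.
5 colors suffice: color red → {V4}; color blue → {V3, V7}; color green → {V5, V8}; color yellow → {V2, V6}; color purple → {V1}. Each edge has distinct colors on its endpoints.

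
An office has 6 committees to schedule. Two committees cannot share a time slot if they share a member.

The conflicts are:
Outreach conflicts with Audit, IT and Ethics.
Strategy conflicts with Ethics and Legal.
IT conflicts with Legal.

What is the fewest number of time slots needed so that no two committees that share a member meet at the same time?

The cycle Legal-IT-Outreach-Ethics-Strategy-Legal has odd length 5, so it cannot be 2-colored; at least 3 time slots are needed.
Using 3 time slots: Outreach=1, Strategy=1, Audit=2, IT=2, Ethics=2, Legal=3. Every pair that conflicts lands in different time slots.

3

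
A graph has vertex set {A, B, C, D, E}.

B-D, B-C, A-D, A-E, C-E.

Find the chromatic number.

3

The cycle B-D-A-E-C-B has odd length 5, so it cannot be 2-colored; at least 3 colors are needed.
A valid assignment using 3 colors: A=red, B=green, C=red, D=blue, E=blue. Every edge joins two different colors.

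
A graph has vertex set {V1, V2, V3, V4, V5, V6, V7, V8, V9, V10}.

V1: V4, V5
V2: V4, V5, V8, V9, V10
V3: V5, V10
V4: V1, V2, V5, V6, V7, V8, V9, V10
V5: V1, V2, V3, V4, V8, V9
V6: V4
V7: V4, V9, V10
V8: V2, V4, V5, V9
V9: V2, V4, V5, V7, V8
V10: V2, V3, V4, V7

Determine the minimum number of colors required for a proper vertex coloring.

5

V2, V4, V5, V8, V9 form a clique, so at least 5 colors are needed.
5 colors suffice: color 1 → {V3, V4}; color 2 → {V5, V6, V10}; color 3 → {V1, V2, V7}; color 4 → {V9}; color 5 → {V8}. Every edge joins two different colors.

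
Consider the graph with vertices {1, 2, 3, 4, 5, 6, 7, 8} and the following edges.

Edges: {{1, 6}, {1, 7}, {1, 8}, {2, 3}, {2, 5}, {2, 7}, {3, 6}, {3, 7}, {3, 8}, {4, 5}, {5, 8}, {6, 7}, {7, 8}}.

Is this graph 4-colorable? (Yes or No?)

The chromatic number is 3. 1, 6, 7 are pairwise adjacent, so at least 3 colors are needed.
A valid assignment using 3 colors: 1=green, 2=blue, 3=green, 4=blue, 5=red, 6=blue, 7=red, 8=blue.
Since 4 ≥ 3, a proper 4-coloring certainly exists.

Yes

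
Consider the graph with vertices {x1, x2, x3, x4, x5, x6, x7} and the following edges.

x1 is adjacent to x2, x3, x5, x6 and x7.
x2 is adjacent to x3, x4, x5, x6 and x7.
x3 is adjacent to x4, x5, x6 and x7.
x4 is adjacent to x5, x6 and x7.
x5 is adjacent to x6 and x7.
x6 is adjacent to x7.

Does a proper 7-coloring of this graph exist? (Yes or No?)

The chromatic number is 6. x2, x3, x4, x5, x6, x7 are pairwise adjacent (a clique of size 6), so at least 6 colors are needed.
A valid assignment using 6 colors: x1=6, x2=2, x3=1, x4=6, x5=4, x6=5, x7=3.
Since 7 ≥ 6, a proper 7-coloring certainly exists.

Yes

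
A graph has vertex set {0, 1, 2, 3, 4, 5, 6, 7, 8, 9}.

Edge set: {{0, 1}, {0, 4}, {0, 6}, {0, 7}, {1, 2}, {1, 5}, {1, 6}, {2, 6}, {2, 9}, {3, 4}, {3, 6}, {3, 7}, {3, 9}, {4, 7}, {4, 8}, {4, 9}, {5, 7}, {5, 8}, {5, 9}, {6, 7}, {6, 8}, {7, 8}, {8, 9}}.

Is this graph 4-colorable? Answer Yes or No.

The chromatic number is 3. 0, 1, 6 are mutually adjacent, so at least 3 colors are needed.
One proper 3-coloring: 0=green, 1=blue, 2=green, 3=green, 4=red, 5=red, 6=red, 7=blue, 8=green, 9=blue.
Since 4 ≥ 3, a proper 4-coloring certainly exists.

Yes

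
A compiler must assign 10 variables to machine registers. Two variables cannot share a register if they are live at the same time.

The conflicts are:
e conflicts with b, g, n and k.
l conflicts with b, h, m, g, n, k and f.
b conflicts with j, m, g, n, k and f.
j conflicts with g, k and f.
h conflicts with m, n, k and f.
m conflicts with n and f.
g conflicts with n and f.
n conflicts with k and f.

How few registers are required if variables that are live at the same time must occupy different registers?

5

l, b, g, n, f are mutually in conflict, so at least 5 registers are needed.
5 registers suffice: register 1 → {b, h}; register 2 → {j, n}; register 3 → {e, l}; register 4 → {k, f}; register 5 → {m, g}. Each listed conflict is separated.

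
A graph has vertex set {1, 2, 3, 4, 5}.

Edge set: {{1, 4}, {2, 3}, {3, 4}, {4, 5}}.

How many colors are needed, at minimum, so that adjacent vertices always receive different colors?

2

4 and 5 are adjacent, so at least 2 colors are needed.
2 colors suffice: color a → {2, 4}; color b → {1, 3, 5}. Every edge joins two different colors.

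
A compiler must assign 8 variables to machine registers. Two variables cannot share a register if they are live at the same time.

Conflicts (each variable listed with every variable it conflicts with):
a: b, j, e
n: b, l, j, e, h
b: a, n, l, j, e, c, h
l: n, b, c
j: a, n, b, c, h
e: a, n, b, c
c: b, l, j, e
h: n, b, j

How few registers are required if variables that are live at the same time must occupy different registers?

4

n, b, j, h pairwise conflict, so at least 4 registers are needed.
4 registers suffice: register 1 → {b}; register 2 → {l, j, e}; register 3 → {a, n, c}; register 4 → {h}. Each listed conflict is separated.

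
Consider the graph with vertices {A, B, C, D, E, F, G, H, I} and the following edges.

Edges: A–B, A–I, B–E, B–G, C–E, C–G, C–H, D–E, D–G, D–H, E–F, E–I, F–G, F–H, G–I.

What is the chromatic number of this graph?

2

B and E are adjacent, so at least 2 colors are needed.
2 colors suffice: color red → {A, E, G, H}; color blue → {B, C, D, F, I}. No two adjacent vertices share a color.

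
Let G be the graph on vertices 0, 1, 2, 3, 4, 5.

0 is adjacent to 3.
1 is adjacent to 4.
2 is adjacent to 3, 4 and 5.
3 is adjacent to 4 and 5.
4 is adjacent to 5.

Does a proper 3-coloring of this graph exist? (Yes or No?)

2, 3, 4, 5 are pairwise adjacent (a clique of size 4), so at least 4 colors are needed.
So 3 colors are not enough.

No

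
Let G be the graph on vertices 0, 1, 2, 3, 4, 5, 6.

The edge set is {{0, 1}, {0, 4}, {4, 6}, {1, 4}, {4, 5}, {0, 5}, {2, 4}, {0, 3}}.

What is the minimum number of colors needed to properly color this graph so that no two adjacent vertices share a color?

3

0, 1, 4 form a triangle, so at least 3 colors are needed.
3 colors suffice: color red → {3, 4}; color blue → {0, 2, 6}; color green → {1, 5}. Each edge has distinct colors on its endpoints.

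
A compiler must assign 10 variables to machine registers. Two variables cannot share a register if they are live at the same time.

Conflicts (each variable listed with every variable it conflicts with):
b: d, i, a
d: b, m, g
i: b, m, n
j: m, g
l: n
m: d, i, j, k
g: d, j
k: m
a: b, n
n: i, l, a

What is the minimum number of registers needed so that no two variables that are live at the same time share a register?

2

l and n conflict, so at least 2 registers are needed.
Using 2 registers: b=1, d=2, i=2, j=2, l=2, m=1, g=1, k=2, a=2, n=1. Each listed conflict is separated.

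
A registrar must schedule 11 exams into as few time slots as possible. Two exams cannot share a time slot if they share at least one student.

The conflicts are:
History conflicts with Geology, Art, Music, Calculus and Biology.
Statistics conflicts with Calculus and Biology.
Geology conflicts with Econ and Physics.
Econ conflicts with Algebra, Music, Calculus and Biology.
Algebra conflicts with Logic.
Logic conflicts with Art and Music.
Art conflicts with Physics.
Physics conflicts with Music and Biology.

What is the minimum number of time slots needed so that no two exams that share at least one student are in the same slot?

2

Logic and Art conflict, so at least 2 time slots are needed.
2 time slots suffice: History=1, Statistics=1, Geology=2, Econ=1, Algebra=2, Logic=1, Art=2, Physics=1, Music=2, Calculus=2, Biology=2. Each listed conflict is separated.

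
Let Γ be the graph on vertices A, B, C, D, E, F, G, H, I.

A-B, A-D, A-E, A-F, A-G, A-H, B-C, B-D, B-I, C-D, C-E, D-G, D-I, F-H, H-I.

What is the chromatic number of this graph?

B, C, D form a triangle, so at least 3 colors are needed.
3 colors suffice: A=red, B=green, C=red, D=blue, E=blue, F=green, G=green, H=blue, I=red. Every edge joins two different colors.

3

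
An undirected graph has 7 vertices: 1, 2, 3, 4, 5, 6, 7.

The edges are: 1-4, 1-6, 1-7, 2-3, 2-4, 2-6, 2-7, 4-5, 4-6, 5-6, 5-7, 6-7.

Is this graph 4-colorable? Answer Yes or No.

The chromatic number is 3. 4, 5, 6 are mutually adjacent, so at least 3 colors are needed.
A valid assignment using 3 colors: 1=c, 2=c, 3=a, 4=b, 5=c, 6=a, 7=b.
Since 4 ≥ 3, a proper 4-coloring certainly exists.

Yes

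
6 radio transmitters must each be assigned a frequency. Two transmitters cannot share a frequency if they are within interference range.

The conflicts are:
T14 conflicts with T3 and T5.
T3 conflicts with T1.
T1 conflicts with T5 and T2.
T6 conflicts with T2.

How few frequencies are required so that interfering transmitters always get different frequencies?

T14 and T5 conflict, so at least 2 frequencies are needed.
2 frequencies suffice: frequency 1 → {T14, T1, T6}; frequency 2 → {T3, T5, T2}. Each listed conflict is separated.

2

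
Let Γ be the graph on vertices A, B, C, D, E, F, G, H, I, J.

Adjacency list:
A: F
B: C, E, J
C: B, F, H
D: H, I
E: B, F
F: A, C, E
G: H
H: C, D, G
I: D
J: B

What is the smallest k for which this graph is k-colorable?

B and E are adjacent, so at least 2 colors are needed.
2 colors suffice: color 1 → {B, F, H, I}; color 2 → {A, C, D, E, G, J}. Each edge has distinct colors on its endpoints.

2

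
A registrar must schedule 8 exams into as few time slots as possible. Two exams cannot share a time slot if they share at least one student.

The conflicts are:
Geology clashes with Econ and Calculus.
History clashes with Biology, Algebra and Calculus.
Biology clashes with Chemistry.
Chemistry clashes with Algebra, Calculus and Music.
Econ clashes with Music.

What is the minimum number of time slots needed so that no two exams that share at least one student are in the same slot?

The cycle Geology-Econ-Music-Chemistry-Calculus-Geology has odd length 5, so it cannot be 2-colored; at least 3 time slots are needed.
3 time slots suffice: time slot 1 → {History, Chemistry, Econ}; time slot 2 → {Biology, Algebra, Calculus, Music}; time slot 3 → {Geology}. Each listed conflict is separated.

3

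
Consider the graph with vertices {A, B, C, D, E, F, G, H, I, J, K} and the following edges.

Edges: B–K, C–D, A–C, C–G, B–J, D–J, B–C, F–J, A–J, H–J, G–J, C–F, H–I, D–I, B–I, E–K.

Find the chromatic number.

2

D and J are adjacent, so at least 2 colors are needed.
2 colors suffice: color red → {C, I, J, K}; color blue → {A, B, D, E, F, G, H}. Each edge has distinct colors on its endpoints.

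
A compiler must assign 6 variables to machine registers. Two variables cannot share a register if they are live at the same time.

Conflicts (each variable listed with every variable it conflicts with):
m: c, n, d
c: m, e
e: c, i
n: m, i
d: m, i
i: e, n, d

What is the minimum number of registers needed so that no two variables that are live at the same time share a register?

3

The cycle n-i-e-c-m-n has odd length 5, so it cannot be 2-colored; at least 3 registers are needed.
3 registers suffice: register 1 → {m, i}; register 2 → {e, n, d}; register 3 → {c}. Every pair that conflicts lands in different registers.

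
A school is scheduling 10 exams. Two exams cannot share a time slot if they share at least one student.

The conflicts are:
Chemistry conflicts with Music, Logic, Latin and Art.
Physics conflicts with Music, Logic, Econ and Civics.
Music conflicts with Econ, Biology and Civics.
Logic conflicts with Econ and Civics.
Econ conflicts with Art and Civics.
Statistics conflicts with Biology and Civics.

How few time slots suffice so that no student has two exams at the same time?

4

Physics, Logic, Econ, Civics all conflict with each other, so at least 4 time slots are needed.
4 time slots suffice: time slot 1 → {Chemistry, Econ, Statistics}; time slot 2 → {Music, Logic, Latin, Art}; time slot 3 → {Biology, Civics}; time slot 4 → {Physics}. No two conflicting exams share a time slot.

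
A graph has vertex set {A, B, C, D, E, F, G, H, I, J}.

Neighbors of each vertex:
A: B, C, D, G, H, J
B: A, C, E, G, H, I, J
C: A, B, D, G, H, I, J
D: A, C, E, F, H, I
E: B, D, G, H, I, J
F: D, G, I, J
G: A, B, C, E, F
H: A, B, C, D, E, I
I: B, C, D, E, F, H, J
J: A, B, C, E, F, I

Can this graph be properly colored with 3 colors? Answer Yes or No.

No

A, B, C, H form a clique, so at least 4 colors are needed.
So 3 colors are not enough.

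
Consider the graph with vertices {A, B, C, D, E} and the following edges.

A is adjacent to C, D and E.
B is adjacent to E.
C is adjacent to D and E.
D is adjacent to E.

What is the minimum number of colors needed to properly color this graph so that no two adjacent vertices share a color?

4

A, C, D, E are pairwise adjacent (a clique of size 4), so at least 4 colors are needed.
4 colors suffice: A=3, B=2, C=4, D=2, E=1. No two adjacent vertices share a color.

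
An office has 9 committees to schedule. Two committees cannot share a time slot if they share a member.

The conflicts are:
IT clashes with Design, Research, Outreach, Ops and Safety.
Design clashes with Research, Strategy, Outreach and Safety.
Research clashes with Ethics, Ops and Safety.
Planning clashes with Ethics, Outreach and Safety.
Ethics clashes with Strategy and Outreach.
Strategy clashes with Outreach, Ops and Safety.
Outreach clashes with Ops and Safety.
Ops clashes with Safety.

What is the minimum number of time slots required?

Strategy, Outreach, Ops, Safety all conflict with each other, so at least 4 time slots are needed.
4 time slots suffice: IT=4, Design=3, Research=2, Planning=3, Ethics=1, Strategy=4, Outreach=2, Ops=3, Safety=1. No two conflicting committees share a time slot.

4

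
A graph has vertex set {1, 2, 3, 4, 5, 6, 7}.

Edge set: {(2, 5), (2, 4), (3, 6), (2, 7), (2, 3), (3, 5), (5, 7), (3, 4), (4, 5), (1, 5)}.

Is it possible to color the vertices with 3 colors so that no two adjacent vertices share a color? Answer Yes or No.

No

2, 3, 4, 5 are pairwise adjacent (a clique of size 4), so at least 4 colors are needed.
So 3 colors are not enough.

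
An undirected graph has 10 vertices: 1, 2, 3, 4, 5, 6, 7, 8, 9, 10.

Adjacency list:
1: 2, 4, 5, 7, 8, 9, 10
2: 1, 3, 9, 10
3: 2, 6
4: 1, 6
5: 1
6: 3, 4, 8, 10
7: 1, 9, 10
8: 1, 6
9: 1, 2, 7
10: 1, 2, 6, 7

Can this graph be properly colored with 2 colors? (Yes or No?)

1, 2, 10 form a triangle, so at least 3 colors are needed.
So 2 colors are not enough.

No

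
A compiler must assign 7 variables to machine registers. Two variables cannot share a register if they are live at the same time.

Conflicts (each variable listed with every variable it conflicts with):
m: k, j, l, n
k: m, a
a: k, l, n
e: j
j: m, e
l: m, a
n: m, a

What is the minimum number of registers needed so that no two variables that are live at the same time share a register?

2

e and j conflict, so at least 2 registers are needed.
2 registers suffice: register 1 → {m, a, e}; register 2 → {k, j, l, n}. Each listed conflict is separated.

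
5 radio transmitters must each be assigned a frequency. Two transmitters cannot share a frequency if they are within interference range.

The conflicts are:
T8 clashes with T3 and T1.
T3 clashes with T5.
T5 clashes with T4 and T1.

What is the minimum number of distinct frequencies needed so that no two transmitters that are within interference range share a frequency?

2

T5 and T4 conflict, so at least 2 frequencies are needed.
Using 2 frequencies: T8=1, T3=2, T5=1, T4=2, T1=2. Each listed conflict is separated.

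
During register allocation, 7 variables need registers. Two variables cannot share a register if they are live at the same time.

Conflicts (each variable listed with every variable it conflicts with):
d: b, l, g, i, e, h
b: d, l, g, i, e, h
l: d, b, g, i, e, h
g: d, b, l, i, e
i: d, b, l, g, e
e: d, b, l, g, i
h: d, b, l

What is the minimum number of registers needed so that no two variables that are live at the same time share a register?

6

d, b, l, g, i, e pairwise conflict, so at least 6 registers are needed.
6 registers suffice: register 1 → {l}; register 2 → {b}; register 3 → {d}; register 4 → {g, h}; register 5 → {e}; register 6 → {i}. Each listed conflict is separated.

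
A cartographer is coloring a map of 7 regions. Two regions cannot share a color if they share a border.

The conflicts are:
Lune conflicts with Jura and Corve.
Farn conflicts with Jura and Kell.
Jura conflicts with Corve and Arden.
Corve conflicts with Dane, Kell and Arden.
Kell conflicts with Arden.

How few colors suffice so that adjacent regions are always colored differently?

Corve, Kell, Arden all conflict with each other, so at least 3 colors are needed.
One proper 3-coloring: Lune=3, Farn=1, Jura=2, Corve=1, Dane=2, Kell=2, Arden=3. No two conflicting regions share a color.

3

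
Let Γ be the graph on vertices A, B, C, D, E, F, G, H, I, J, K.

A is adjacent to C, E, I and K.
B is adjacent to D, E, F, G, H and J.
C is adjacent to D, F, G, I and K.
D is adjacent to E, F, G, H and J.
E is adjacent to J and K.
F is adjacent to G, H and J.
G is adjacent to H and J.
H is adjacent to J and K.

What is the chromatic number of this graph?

B, D, F, G, H, J form a clique, so at least 6 colors are needed.
One proper 6-coloring: A=4, B=2, C=2, D=1, E=3, F=3, G=4, H=6, I=1, J=5, K=1. No two adjacent vertices share a color.

6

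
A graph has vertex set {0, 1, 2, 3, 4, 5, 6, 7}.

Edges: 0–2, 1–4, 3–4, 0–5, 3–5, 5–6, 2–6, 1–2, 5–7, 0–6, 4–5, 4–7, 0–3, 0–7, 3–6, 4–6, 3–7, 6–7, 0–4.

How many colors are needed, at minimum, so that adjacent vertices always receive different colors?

0, 3, 4, 5, 6, 7 form a clique, so at least 6 colors are needed.
6 colors suffice: 0=a, 1=a, 2=c, 3=f, 4=c, 5=e, 6=b, 7=d. Every edge joins two different colors.

6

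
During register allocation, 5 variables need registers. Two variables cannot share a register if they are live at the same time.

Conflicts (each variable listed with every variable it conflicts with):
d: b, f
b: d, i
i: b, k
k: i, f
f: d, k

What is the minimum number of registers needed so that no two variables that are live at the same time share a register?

3

The cycle i-k-f-d-b-i has odd length 5, so it cannot be 2-colored; at least 3 registers are needed.
3 registers suffice: register 1 → {i, f}; register 2 → {d, k}; register 3 → {b}. Every pair that conflicts lands in different registers.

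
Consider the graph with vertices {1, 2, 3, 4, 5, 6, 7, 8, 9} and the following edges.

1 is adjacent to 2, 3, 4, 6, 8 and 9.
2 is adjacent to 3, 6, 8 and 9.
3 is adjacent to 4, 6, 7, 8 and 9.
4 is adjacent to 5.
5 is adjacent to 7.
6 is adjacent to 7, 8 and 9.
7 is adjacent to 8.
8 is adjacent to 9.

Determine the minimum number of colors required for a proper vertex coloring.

1, 2, 3, 6, 8, 9 are pairwise adjacent (a clique of size 6), so at least 6 colors are needed.
One proper 6-coloring: 1=green, 2=orange, 3=red, 4=blue, 5=red, 6=blue, 7=green, 8=yellow, 9=purple. No two adjacent vertices share a color.

6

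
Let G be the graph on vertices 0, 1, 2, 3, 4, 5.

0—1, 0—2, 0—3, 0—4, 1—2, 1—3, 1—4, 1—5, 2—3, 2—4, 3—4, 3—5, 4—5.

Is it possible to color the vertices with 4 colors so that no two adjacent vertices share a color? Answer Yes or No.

0, 1, 2, 3, 4 are pairwise adjacent (a clique of size 5), so at least 5 colors are needed.
So 4 colors are not enough.

No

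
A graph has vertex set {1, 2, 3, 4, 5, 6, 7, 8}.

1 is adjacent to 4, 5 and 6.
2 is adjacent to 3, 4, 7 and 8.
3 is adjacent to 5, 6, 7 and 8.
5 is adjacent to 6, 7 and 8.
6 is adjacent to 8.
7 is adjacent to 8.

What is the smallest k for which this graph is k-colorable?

4

2, 3, 7, 8 are pairwise adjacent (a clique of size 4), so at least 4 colors are needed.
4 colors suffice: color a → {1, 8}; color b → {2, 5}; color c → {3, 4}; color d → {6, 7}. Each edge has distinct colors on its endpoints.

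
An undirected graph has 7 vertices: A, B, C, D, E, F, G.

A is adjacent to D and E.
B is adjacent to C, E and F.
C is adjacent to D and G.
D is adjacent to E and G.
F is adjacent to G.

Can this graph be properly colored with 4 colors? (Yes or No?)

Yes

The chromatic number is 3. C, D, G are pairwise adjacent, so at least 3 colors are needed.
3 colors suffice: color 1 → {B, D}; color 2 → {C, E, F}; color 3 → {A, G}.
Since 4 ≥ 3, a proper 4-coloring certainly exists.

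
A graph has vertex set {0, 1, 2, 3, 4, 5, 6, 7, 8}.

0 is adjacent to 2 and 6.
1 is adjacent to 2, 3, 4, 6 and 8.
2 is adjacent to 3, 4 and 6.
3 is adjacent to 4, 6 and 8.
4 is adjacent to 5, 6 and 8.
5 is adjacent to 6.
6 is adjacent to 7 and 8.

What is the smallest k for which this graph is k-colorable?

1, 3, 4, 6, 8 are mutually adjacent (a clique of size 5), so at least 5 colors are needed.
5 colors suffice: color red → {6}; color blue → {0, 4, 7}; color green → {1, 5}; color yellow → {3}; color purple → {2, 8}. Every edge joins two different colors.

5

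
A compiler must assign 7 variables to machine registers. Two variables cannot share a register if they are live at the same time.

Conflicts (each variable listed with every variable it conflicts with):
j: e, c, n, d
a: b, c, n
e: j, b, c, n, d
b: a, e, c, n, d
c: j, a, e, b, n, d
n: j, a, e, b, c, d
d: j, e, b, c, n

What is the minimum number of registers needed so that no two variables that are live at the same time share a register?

5

e, b, c, n, d are mutually in conflict, so at least 5 registers are needed.
5 registers suffice: register 1 → {n}; register 2 → {c}; register 3 → {a, e}; register 4 → {d}; register 5 → {j, b}. Each listed conflict is separated.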